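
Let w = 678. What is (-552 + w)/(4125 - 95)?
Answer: 63/2015 ≈ 0.031265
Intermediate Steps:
(-552 + w)/(4125 - 95) = (-552 + 678)/(4125 - 95) = 126/4030 = 126*(1/4030) = 63/2015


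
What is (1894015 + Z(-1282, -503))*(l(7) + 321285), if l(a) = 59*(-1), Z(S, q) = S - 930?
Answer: 607696310478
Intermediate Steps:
Z(S, q) = -930 + S
l(a) = -59
(1894015 + Z(-1282, -503))*(l(7) + 321285) = (1894015 + (-930 - 1282))*(-59 + 321285) = (1894015 - 2212)*321226 = 1891803*321226 = 607696310478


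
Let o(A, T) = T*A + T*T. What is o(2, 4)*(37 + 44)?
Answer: 1944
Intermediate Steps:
o(A, T) = T**2 + A*T (o(A, T) = A*T + T**2 = T**2 + A*T)
o(2, 4)*(37 + 44) = (4*(2 + 4))*(37 + 44) = (4*6)*81 = 24*81 = 1944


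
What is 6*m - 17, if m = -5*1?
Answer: -47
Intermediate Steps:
m = -5
6*m - 17 = 6*(-5) - 17 = -30 - 17 = -47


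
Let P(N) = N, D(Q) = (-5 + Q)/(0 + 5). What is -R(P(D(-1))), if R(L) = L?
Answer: 6/5 ≈ 1.2000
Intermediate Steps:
D(Q) = -1 + Q/5 (D(Q) = (-5 + Q)/5 = (-5 + Q)*(⅕) = -1 + Q/5)
-R(P(D(-1))) = -(-1 + (⅕)*(-1)) = -(-1 - ⅕) = -1*(-6/5) = 6/5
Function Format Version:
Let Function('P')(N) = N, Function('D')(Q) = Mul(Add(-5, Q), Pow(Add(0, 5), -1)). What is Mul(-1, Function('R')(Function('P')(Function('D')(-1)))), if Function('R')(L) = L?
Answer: Rational(6, 5) ≈ 1.2000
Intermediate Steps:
Function('D')(Q) = Add(-1, Mul(Rational(1, 5), Q)) (Function('D')(Q) = Mul(Add(-5, Q), Pow(5, -1)) = Mul(Add(-5, Q), Rational(1, 5)) = Add(-1, Mul(Rational(1, 5), Q)))
Mul(-1, Function('R')(Function('P')(Function('D')(-1)))) = Mul(-1, Add(-1, Mul(Rational(1, 5), -1))) = Mul(-1, Add(-1, Rational(-1, 5))) = Mul(-1, Rational(-6, 5)) = Rational(6, 5)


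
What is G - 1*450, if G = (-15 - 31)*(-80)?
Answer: 3230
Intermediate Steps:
G = 3680 (G = -46*(-80) = 3680)
G - 1*450 = 3680 - 1*450 = 3680 - 450 = 3230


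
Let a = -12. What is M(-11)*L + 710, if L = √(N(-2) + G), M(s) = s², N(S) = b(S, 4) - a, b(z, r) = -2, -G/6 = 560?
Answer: 710 + 605*I*√134 ≈ 710.0 + 7003.4*I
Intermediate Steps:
G = -3360 (G = -6*560 = -3360)
N(S) = 10 (N(S) = -2 - 1*(-12) = -2 + 12 = 10)
L = 5*I*√134 (L = √(10 - 3360) = √(-3350) = 5*I*√134 ≈ 57.879*I)
M(-11)*L + 710 = (-11)²*(5*I*√134) + 710 = 121*(5*I*√134) + 710 = 605*I*√134 + 710 = 710 + 605*I*√134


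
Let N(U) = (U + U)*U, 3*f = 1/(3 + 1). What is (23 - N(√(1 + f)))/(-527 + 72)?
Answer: -25/546 ≈ -0.045788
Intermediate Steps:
f = 1/12 (f = 1/(3*(3 + 1)) = (⅓)/4 = (⅓)*(¼) = 1/12 ≈ 0.083333)
N(U) = 2*U² (N(U) = (2*U)*U = 2*U²)
(23 - N(√(1 + f)))/(-527 + 72) = (23 - 2*(√(1 + 1/12))²)/(-527 + 72) = (23 - 2*(√(13/12))²)/(-455) = (23 - 2*(√39/6)²)*(-1/455) = (23 - 2*13/12)*(-1/455) = (23 - 1*13/6)*(-1/455) = (23 - 13/6)*(-1/455) = (125/6)*(-1/455) = -25/546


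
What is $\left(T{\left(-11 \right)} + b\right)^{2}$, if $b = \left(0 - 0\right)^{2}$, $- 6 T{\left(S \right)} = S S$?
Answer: $\frac{14641}{36} \approx 406.69$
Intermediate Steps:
$T{\left(S \right)} = - \frac{S^{2}}{6}$ ($T{\left(S \right)} = - \frac{S S}{6} = - \frac{S^{2}}{6}$)
$b = 0$ ($b = \left(0 + \left(-2 + 2\right)\right)^{2} = \left(0 + 0\right)^{2} = 0^{2} = 0$)
$\left(T{\left(-11 \right)} + b\right)^{2} = \left(- \frac{\left(-11\right)^{2}}{6} + 0\right)^{2} = \left(\left(- \frac{1}{6}\right) 121 + 0\right)^{2} = \left(- \frac{121}{6} + 0\right)^{2} = \left(- \frac{121}{6}\right)^{2} = \frac{14641}{36}$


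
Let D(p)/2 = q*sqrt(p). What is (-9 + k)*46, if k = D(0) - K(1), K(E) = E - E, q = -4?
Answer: -414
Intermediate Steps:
D(p) = -8*sqrt(p) (D(p) = 2*(-4*sqrt(p)) = -8*sqrt(p))
K(E) = 0
k = 0 (k = -8*sqrt(0) - 1*0 = -8*0 + 0 = 0 + 0 = 0)
(-9 + k)*46 = (-9 + 0)*46 = -9*46 = -414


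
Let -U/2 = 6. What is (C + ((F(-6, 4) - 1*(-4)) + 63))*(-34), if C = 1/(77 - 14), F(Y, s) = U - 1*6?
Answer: -104992/63 ≈ -1666.5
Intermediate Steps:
U = -12 (U = -2*6 = -12)
F(Y, s) = -18 (F(Y, s) = -12 - 1*6 = -12 - 6 = -18)
C = 1/63 ≈ 0.015873
(C + ((F(-6, 4) - 1*(-4)) + 63))*(-34) = (1/63 + ((-18 - 1*(-4)) + 63))*(-34) = (1/63 + ((-18 + 4) + 63))*(-34) = (1/63 + (-14 + 63))*(-34) = (1/63 + 49)*(-34) = (3088/63)*(-34) = -104992/63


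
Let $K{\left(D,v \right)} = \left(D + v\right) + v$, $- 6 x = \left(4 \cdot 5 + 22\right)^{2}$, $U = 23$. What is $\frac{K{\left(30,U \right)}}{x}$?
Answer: $- \frac{38}{147} \approx -0.2585$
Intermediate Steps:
$x = -294$ ($x = - \frac{\left(4 \cdot 5 + 22\right)^{2}}{6} = - \frac{\left(20 + 22\right)^{2}}{6} = - \frac{42^{2}}{6} = \left(- \frac{1}{6}\right) 1764 = -294$)
$K{\left(D,v \right)} = D + 2 v$
$\frac{K{\left(30,U \right)}}{x} = \frac{30 + 2 \cdot 23}{-294} = \left(30 + 46\right) \left(- \frac{1}{294}\right) = 76 \left(- \frac{1}{294}\right) = - \frac{38}{147}$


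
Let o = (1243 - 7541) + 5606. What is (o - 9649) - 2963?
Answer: -13304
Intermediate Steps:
o = -692 (o = -6298 + 5606 = -692)
(o - 9649) - 2963 = (-692 - 9649) - 2963 = -10341 - 2963 = -13304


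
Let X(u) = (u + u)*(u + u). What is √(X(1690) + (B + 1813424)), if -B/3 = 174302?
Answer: √12714918 ≈ 3565.8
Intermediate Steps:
X(u) = 4*u² (X(u) = (2*u)*(2*u) = 4*u²)
B = -522906 (B = -3*174302 = -522906)
√(X(1690) + (B + 1813424)) = √(4*1690² + (-522906 + 1813424)) = √(4*2856100 + 1290518) = √(11424400 + 1290518) = √12714918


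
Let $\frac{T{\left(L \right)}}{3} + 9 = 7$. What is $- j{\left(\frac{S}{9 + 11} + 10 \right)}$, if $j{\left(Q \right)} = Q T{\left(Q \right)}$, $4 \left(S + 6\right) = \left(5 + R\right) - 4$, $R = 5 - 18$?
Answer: $\frac{573}{10} \approx 57.3$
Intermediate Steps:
$R = -13$ ($R = 5 - 18 = -13$)
$T{\left(L \right)} = -6$ ($T{\left(L \right)} = -27 + 3 \cdot 7 = -27 + 21 = -6$)
$S = -9$ ($S = -6 + \frac{\left(5 - 13\right) - 4}{4} = -6 + \frac{-8 - 4}{4} = -6 + \frac{1}{4} \left(-12\right) = -6 - 3 = -9$)
$j{\left(Q \right)} = - 6 Q$ ($j{\left(Q \right)} = Q \left(-6\right) = - 6 Q$)
$- j{\left(\frac{S}{9 + 11} + 10 \right)} = - \left(-6\right) \left(\frac{1}{9 + 11} \left(-9\right) + 10\right) = - \left(-6\right) \left(\frac{1}{20} \left(-9\right) + 10\right) = - \left(-6\right) \left(- \frac{9}{20} + 10\right) = - \frac{\left(-6\right) 191}{20} = \left(-1\right) \left(- \frac{573}{10}\right) = \frac{573}{10}$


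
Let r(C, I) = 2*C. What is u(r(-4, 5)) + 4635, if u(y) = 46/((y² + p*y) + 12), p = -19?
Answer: 528413/114 ≈ 4635.2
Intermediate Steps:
u(y) = 46/(12 + y² - 19*y) (u(y) = 46/((y² - 19*y) + 12) = 46/(12 + y² - 19*y))
u(r(-4, 5)) + 4635 = 46/(12 + (2*(-4))² - 38*(-4)) + 4635 = 46/(12 + (-8)² - 19*(-8)) + 4635 = 46/(12 + 64 + 152) + 4635 = 46/228 + 4635 = 46*(1/228) + 4635 = 23/114 + 4635 = 528413/114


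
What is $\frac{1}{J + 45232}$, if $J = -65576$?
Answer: $- \frac{1}{20344} \approx -4.9155 \cdot 10^{-5}$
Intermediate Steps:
$\frac{1}{J + 45232} = \frac{1}{-65576 + 45232} = \frac{1}{-20344} = - \frac{1}{20344}$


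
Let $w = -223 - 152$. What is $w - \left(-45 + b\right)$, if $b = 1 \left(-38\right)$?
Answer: $-292$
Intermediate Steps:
$w = -375$ ($w = -223 - 152 = -375$)
$b = -38$
$w - \left(-45 + b\right) = -375 + \left(45 - -38\right) = -375 + \left(45 + 38\right) = -375 + 83 = -292$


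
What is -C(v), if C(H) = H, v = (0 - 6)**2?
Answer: -36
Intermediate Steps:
v = 36 (v = (-6)**2 = 36)
-C(v) = -1*36 = -36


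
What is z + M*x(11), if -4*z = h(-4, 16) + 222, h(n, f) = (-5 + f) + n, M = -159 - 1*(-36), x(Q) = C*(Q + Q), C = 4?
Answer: -43525/4 ≈ -10881.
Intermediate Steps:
x(Q) = 8*Q (x(Q) = 4*(Q + Q) = 4*(2*Q) = 8*Q)
M = -123 (M = -159 + 36 = -123)
h(n, f) = -5 + f + n
z = -229/4 (z = -((-5 + 16 - 4) + 222)/4 = -(7 + 222)/4 = -1/4*229 = -229/4 ≈ -57.250)
z + M*x(11) = -229/4 - 984*11 = -229/4 - 123*88 = -229/4 - 10824 = -43525/4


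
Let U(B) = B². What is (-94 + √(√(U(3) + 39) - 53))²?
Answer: (94 - I*√(53 - 4*√3))² ≈ 8789.9 - 1276.1*I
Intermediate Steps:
(-94 + √(√(U(3) + 39) - 53))² = (-94 + √(√(3² + 39) - 53))² = (-94 + √(√(9 + 39) - 53))² = (-94 + √(√48 - 53))² = (-94 + √(4*√3 - 53))² = (-94 + √(-53 + 4*√3))²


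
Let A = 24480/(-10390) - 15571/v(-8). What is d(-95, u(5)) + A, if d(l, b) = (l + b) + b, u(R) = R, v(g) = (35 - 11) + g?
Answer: -17630477/16624 ≈ -1060.5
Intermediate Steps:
v(g) = 24 + g
d(l, b) = l + 2*b (d(l, b) = (b + l) + b = l + 2*b)
A = -16217437/16624 (A = 24480/(-10390) - 15571/(24 - 8) = 24480*(-1/10390) - 15571/16 = -2448/1039 - 15571*1/16 = -2448/1039 - 15571/16 = -16217437/16624 ≈ -975.54)
d(-95, u(5)) + A = (-95 + 2*5) - 16217437/16624 = (-95 + 10) - 16217437/16624 = -85 - 16217437/16624 = -17630477/16624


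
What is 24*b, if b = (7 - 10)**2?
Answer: 216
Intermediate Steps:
b = 9 (b = (-3)**2 = 9)
24*b = 24*9 = 216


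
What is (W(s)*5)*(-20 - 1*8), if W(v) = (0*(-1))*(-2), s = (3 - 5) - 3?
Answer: 0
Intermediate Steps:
s = -5 (s = -2 - 3 = -5)
W(v) = 0 (W(v) = 0*(-2) = 0)
(W(s)*5)*(-20 - 1*8) = (0*5)*(-20 - 1*8) = 0*(-20 - 8) = 0*(-28) = 0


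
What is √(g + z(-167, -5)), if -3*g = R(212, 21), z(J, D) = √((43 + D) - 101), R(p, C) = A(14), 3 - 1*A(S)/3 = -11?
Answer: √(-14 + 3*I*√7) ≈ 1.0231 + 3.879*I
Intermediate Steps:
A(S) = 42 (A(S) = 9 - 3*(-11) = 9 + 33 = 42)
R(p, C) = 42
z(J, D) = √(-58 + D)
g = -14 (g = -⅓*42 = -14)
√(g + z(-167, -5)) = √(-14 + √(-58 - 5)) = √(-14 + √(-63)) = √(-14 + 3*I*√7)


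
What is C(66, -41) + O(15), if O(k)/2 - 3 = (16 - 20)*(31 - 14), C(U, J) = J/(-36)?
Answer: -4639/36 ≈ -128.86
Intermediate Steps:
C(U, J) = -J/36 (C(U, J) = J*(-1/36) = -J/36)
O(k) = -130 (O(k) = 6 + 2*((16 - 20)*(31 - 14)) = 6 + 2*(-4*17) = 6 + 2*(-68) = 6 - 136 = -130)
C(66, -41) + O(15) = -1/36*(-41) - 130 = 41/36 - 130 = -4639/36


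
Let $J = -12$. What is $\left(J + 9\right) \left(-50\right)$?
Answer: $150$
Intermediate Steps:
$\left(J + 9\right) \left(-50\right) = \left(-12 + 9\right) \left(-50\right) = \left(-3\right) \left(-50\right) = 150$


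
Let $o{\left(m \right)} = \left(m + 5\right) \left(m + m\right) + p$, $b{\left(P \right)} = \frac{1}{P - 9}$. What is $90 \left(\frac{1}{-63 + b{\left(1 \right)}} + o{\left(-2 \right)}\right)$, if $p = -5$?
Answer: $- \frac{154674}{101} \approx -1531.4$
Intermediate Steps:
$b{\left(P \right)} = \frac{1}{-9 + P}$
$o{\left(m \right)} = -5 + 2 m \left(5 + m\right)$ ($o{\left(m \right)} = \left(m + 5\right) \left(m + m\right) - 5 = \left(5 + m\right) 2 m - 5 = 2 m \left(5 + m\right) - 5 = -5 + 2 m \left(5 + m\right)$)
$90 \left(\frac{1}{-63 + b{\left(1 \right)}} + o{\left(-2 \right)}\right) = 90 \left(\frac{1}{-63 + \frac{1}{-9 + 1}} + \left(-5 + 2 \left(-2\right)^{2} + 10 \left(-2\right)\right)\right) = 90 \left(\frac{1}{-63 + \frac{1}{-8}} - 17\right) = 90 \left(\frac{1}{-63 - \frac{1}{8}} - 17\right) = 90 \left(\frac{1}{- \frac{505}{8}} - 17\right) = 90 \left(- \frac{8}{505} - 17\right) = 90 \left(- \frac{8593}{505}\right) = - \frac{154674}{101}$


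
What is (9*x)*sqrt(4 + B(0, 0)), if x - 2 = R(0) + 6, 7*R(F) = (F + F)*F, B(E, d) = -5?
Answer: 72*I ≈ 72.0*I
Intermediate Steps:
R(F) = 2*F**2/7 (R(F) = ((F + F)*F)/7 = ((2*F)*F)/7 = (2*F**2)/7 = 2*F**2/7)
x = 8 (x = 2 + ((2/7)*0**2 + 6) = 2 + ((2/7)*0 + 6) = 2 + (0 + 6) = 2 + 6 = 8)
(9*x)*sqrt(4 + B(0, 0)) = (9*8)*sqrt(4 - 5) = 72*sqrt(-1) = 72*I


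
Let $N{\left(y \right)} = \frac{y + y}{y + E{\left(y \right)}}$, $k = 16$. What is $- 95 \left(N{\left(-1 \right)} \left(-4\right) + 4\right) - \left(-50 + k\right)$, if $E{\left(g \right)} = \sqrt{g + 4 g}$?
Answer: $\frac{2 \left(- 173 \sqrt{5} + 207 i\right)}{i + \sqrt{5}} \approx -219.33 + 283.24 i$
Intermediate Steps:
$E{\left(g \right)} = \sqrt{5} \sqrt{g}$ ($E{\left(g \right)} = \sqrt{5 g} = \sqrt{5} \sqrt{g}$)
$N{\left(y \right)} = \frac{2 y}{y + \sqrt{5} \sqrt{y}}$ ($N{\left(y \right)} = \frac{y + y}{y + \sqrt{5} \sqrt{y}} = \frac{2 y}{y + \sqrt{5} \sqrt{y}}$)
$- 95 \left(N{\left(-1 \right)} \left(-4\right) + 4\right) - \left(-50 + k\right) = - 95 \left(2 \left(-1\right) \frac{1}{-1 + \sqrt{5} \sqrt{-1}} \left(-4\right) + 4\right) + \left(50 - 16\right) = - 95 \left(2 \left(-1\right) \frac{1}{-1 + \sqrt{5} i} \left(-4\right) + 4\right) + \left(50 - 16\right) = - 95 \left(2 \left(-1\right) \frac{1}{-1 + i \sqrt{5}} \left(-4\right) + 4\right) + 34 = - 95 \left(- \frac{2}{-1 + i \sqrt{5}} \left(-4\right) + 4\right) + 34 = - 95 \left(\frac{8}{-1 + i \sqrt{5}} + 4\right) + 34 = - 95 \left(4 + \frac{8}{-1 + i \sqrt{5}}\right) + 34 = \left(-380 - \frac{760}{-1 + i \sqrt{5}}\right) + 34 = -346 - \frac{760}{-1 + i \sqrt{5}}$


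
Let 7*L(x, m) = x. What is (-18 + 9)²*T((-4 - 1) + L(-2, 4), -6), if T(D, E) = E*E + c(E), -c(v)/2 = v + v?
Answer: 4860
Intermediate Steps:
c(v) = -4*v (c(v) = -2*(v + v) = -4*v)
L(x, m) = x/7
T(D, E) = E² - 4*E (T(D, E) = E*E - 4*E = E² - 4*E)
(-18 + 9)²*T((-4 - 1) + L(-2, 4), -6) = (-18 + 9)²*(-6*(-4 - 6)) = (-9)²*(-6*(-10)) = 81*60 = 4860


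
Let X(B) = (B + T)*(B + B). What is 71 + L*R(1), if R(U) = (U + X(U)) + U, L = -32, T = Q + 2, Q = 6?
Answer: -569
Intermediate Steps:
T = 8 (T = 6 + 2 = 8)
X(B) = 2*B*(8 + B) (X(B) = (B + 8)*(B + B) = (8 + B)*(2*B) = 2*B*(8 + B))
R(U) = 2*U + 2*U*(8 + U) (R(U) = (U + 2*U*(8 + U)) + U = 2*U + 2*U*(8 + U))
71 + L*R(1) = 71 - 64*(9 + 1) = 71 - 64*10 = 71 - 32*20 = 71 - 640 = -569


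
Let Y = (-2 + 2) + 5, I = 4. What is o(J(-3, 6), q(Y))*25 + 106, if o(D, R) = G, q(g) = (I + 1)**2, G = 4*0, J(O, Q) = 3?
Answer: 106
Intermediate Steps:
G = 0
Y = 5 (Y = 0 + 5 = 5)
q(g) = 25 (q(g) = (4 + 1)**2 = 5**2 = 25)
o(D, R) = 0
o(J(-3, 6), q(Y))*25 + 106 = 0*25 + 106 = 0 + 106 = 106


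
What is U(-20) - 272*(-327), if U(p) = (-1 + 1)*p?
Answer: 88944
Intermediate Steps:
U(p) = 0 (U(p) = 0*p = 0)
U(-20) - 272*(-327) = 0 - 272*(-327) = 0 + 88944 = 88944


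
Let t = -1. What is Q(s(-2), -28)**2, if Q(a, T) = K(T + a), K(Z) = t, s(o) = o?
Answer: 1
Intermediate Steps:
K(Z) = -1
Q(a, T) = -1
Q(s(-2), -28)**2 = (-1)**2 = 1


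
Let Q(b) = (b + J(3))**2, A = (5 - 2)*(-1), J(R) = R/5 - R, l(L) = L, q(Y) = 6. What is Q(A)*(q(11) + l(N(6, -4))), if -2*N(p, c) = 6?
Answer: 2187/25 ≈ 87.480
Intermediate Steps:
N(p, c) = -3 (N(p, c) = -1/2*6 = -3)
J(R) = -4*R/5 (J(R) = R*(1/5) - R = R/5 - R = -4*R/5)
A = -3 (A = 3*(-1) = -3)
Q(b) = (-12/5 + b)**2 (Q(b) = (b - 4/5*3)**2 = (b - 12/5)**2 = (-12/5 + b)**2)
Q(A)*(q(11) + l(N(6, -4))) = ((-12 + 5*(-3))**2/25)*(6 - 3) = ((-12 - 15)**2/25)*3 = ((1/25)*(-27)**2)*3 = ((1/25)*729)*3 = (729/25)*3 = 2187/25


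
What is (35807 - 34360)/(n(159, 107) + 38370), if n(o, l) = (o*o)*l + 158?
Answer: 1447/2743595 ≈ 0.00052741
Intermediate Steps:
n(o, l) = 158 + l*o² (n(o, l) = o²*l + 158 = l*o² + 158 = 158 + l*o²)
(35807 - 34360)/(n(159, 107) + 38370) = (35807 - 34360)/((158 + 107*159²) + 38370) = 1447/((158 + 107*25281) + 38370) = 1447/((158 + 2705067) + 38370) = 1447/(2705225 + 38370) = 1447/2743595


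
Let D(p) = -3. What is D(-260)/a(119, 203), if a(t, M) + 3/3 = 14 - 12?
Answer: -3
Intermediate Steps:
a(t, M) = 1 (a(t, M) = -1 + (14 - 12) = -1 + 2 = 1)
D(-260)/a(119, 203) = -3/1 = -3*1 = -3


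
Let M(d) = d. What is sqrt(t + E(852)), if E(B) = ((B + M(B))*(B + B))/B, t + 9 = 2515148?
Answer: sqrt(2518547) ≈ 1587.0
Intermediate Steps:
t = 2515139 (t = -9 + 2515148 = 2515139)
E(B) = 4*B (E(B) = ((B + B)*(B + B))/B = ((2*B)*(2*B))/B = (4*B**2)/B = 4*B)
sqrt(t + E(852)) = sqrt(2515139 + 4*852) = sqrt(2515139 + 3408) = sqrt(2518547)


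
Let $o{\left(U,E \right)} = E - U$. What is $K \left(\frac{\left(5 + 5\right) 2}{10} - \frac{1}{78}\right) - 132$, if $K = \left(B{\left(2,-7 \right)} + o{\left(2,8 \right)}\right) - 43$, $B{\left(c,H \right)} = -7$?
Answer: $- \frac{8558}{39} \approx -219.44$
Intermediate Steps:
$K = -44$ ($K = \left(-7 + \left(8 - 2\right)\right) - 43 = \left(-7 + 6\right) - 43 = -1 - 43 = -44$)
$K \left(\frac{\left(5 + 5\right) 2}{10} - \frac{1}{78}\right) - 132 = - 44 \left(\frac{\left(5 + 5\right) 2}{10} - \frac{1}{78}\right) - 132 = - 44 \left(10 \cdot 2 \cdot \frac{1}{10} - \frac{1}{78}\right) - 132 = - 44 \left(20 \cdot \frac{1}{10} - \frac{1}{78}\right) - 132 = - 44 \left(2 - \frac{1}{78}\right) - 132 = \left(-44\right) \frac{155}{78} - 132 = - \frac{3410}{39} - 132 = - \frac{8558}{39}$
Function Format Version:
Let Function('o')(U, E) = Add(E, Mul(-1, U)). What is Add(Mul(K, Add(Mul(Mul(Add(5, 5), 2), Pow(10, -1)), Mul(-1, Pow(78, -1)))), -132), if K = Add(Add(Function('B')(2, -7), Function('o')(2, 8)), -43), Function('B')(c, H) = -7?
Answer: Rational(-8558, 39) ≈ -219.44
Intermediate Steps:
K = -44 (K = Add(Add(-7, Add(8, Mul(-1, 2))), -43) = Add(Add(-7, Add(8, -2)), -43) = Add(Add(-7, 6), -43) = Add(-1, -43) = -44)
Add(Mul(K, Add(Mul(Mul(Add(5, 5), 2), Pow(10, -1)), Mul(-1, Pow(78, -1)))), -132) = Add(Mul(-44, Add(Mul(Mul(Add(5, 5), 2), Pow(10, -1)), Mul(-1, Pow(78, -1)))), -132) = Add(Mul(-44, Add(Mul(Mul(10, 2), Rational(1, 10)), Mul(-1, Rational(1, 78)))), -132) = Add(Mul(-44, Add(Mul(20, Rational(1, 10)), Rational(-1, 78))), -132) = Add(Mul(-44, Add(2, Rational(-1, 78))), -132) = Add(Mul(-44, Rational(155, 78)), -132) = Add(Rational(-3410, 39), -132) = Rational(-8558, 39)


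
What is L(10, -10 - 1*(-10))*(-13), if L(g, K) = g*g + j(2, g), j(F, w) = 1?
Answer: -1313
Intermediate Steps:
L(g, K) = 1 + g² (L(g, K) = g*g + 1 = g² + 1 = 1 + g²)
L(10, -10 - 1*(-10))*(-13) = (1 + 10²)*(-13) = (1 + 100)*(-13) = 101*(-13) = -1313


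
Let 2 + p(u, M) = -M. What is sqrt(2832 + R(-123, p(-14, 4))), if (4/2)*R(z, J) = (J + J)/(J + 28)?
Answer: 3*sqrt(38071)/11 ≈ 53.214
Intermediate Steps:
p(u, M) = -2 - M
R(z, J) = J/(28 + J) (R(z, J) = ((J + J)/(J + 28))/2 = ((2*J)/(28 + J))/2 = (2*J/(28 + J))/2 = J/(28 + J))
sqrt(2832 + R(-123, p(-14, 4))) = sqrt(2832 + (-2 - 1*4)/(28 + (-2 - 1*4))) = sqrt(2832 + (-2 - 4)/(28 + (-2 - 4))) = sqrt(2832 - 6/(28 - 6)) = sqrt(2832 - 6/22) = sqrt(2832 - 6*1/22) = sqrt(2832 - 3/11) = sqrt(31149/11) = 3*sqrt(38071)/11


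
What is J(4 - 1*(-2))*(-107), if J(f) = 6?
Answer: -642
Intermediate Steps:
J(4 - 1*(-2))*(-107) = 6*(-107) = -642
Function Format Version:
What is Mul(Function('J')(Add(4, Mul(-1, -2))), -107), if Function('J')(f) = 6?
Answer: -642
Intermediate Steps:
Mul(Function('J')(Add(4, Mul(-1, -2))), -107) = Mul(6, -107) = -642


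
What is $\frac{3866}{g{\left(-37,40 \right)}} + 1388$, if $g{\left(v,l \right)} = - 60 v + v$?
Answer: $\frac{3033870}{2183} \approx 1389.8$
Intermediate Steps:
$g{\left(v,l \right)} = - 59 v$
$\frac{3866}{g{\left(-37,40 \right)}} + 1388 = \frac{3866}{\left(-59\right) \left(-37\right)} + 1388 = \frac{3866}{2183} + 1388 = \frac{3033870}{2183}$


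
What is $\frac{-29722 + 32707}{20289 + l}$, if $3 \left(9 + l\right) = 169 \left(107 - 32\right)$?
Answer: $\frac{597}{4901} \approx 0.12181$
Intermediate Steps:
$l = 4216$ ($l = -9 + \frac{169 \left(107 - 32\right)}{3} = -9 + \frac{169 \cdot 75}{3} = -9 + \frac{1}{3} \cdot 12675 = -9 + 4225 = 4216$)
$\frac{-29722 + 32707}{20289 + l} = \frac{-29722 + 32707}{20289 + 4216} = \frac{2985}{24505} = 2985 \cdot \frac{1}{24505} = \frac{597}{4901}$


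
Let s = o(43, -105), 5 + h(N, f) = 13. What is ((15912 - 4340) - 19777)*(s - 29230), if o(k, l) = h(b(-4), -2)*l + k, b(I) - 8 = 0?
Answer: 246371535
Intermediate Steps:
b(I) = 8 (b(I) = 8 + 0 = 8)
h(N, f) = 8 (h(N, f) = -5 + 13 = 8)
o(k, l) = k + 8*l (o(k, l) = 8*l + k = k + 8*l)
s = -797 (s = 43 + 8*(-105) = 43 - 840 = -797)
((15912 - 4340) - 19777)*(s - 29230) = ((15912 - 4340) - 19777)*(-797 - 29230) = (11572 - 19777)*(-30027) = -8205*(-30027) = 246371535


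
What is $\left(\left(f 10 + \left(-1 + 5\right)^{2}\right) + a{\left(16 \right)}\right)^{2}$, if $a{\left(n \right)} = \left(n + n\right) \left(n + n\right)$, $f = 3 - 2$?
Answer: $1102500$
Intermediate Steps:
$f = 1$ ($f = 3 - 2 = 1$)
$a{\left(n \right)} = 4 n^{2}$ ($a{\left(n \right)} = 2 n 2 n = 4 n^{2}$)
$\left(\left(f 10 + \left(-1 + 5\right)^{2}\right) + a{\left(16 \right)}\right)^{2} = \left(\left(1 \cdot 10 + \left(-1 + 5\right)^{2}\right) + 4 \cdot 16^{2}\right)^{2} = \left(\left(10 + 4^{2}\right) + 4 \cdot 256\right)^{2} = \left(\left(10 + 16\right) + 1024\right)^{2} = \left(26 + 1024\right)^{2} = 1050^{2} = 1102500$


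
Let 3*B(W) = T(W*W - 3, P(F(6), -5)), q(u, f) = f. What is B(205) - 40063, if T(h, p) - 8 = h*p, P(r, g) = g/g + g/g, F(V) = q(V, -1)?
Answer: -36137/3 ≈ -12046.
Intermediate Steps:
F(V) = -1
P(r, g) = 2 (P(r, g) = 1 + 1 = 2)
T(h, p) = 8 + h*p
B(W) = 2/3 + 2*W**2/3 (B(W) = (8 + (W*W - 3)*2)/3 = (8 + (W**2 - 3)*2)/3 = (8 + (-3 + W**2)*2)/3 = (8 + (-6 + 2*W**2))/3 = (2 + 2*W**2)/3 = 2/3 + 2*W**2/3)
B(205) - 40063 = (2/3 + (2/3)*205**2) - 40063 = (2/3 + (2/3)*42025) - 40063 = (2/3 + 84050/3) - 40063 = 84052/3 - 40063 = -36137/3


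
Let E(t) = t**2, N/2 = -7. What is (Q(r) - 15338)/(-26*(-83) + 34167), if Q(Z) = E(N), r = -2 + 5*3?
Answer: -15142/36325 ≈ -0.41685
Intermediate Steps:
r = 13 (r = -2 + 15 = 13)
N = -14 (N = 2*(-7) = -14)
Q(Z) = 196 (Q(Z) = (-14)**2 = 196)
(Q(r) - 15338)/(-26*(-83) + 34167) = (196 - 15338)/(-26*(-83) + 34167) = -15142/(2158 + 34167) = -15142/36325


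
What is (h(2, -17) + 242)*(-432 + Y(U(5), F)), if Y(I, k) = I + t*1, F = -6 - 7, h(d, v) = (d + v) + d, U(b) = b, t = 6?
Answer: -96409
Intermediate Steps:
h(d, v) = v + 2*d
F = -13
Y(I, k) = 6 + I (Y(I, k) = I + 6*1 = I + 6 = 6 + I)
(h(2, -17) + 242)*(-432 + Y(U(5), F)) = ((-17 + 2*2) + 242)*(-432 + (6 + 5)) = ((-17 + 4) + 242)*(-432 + 11) = (-13 + 242)*(-421) = 229*(-421) = -96409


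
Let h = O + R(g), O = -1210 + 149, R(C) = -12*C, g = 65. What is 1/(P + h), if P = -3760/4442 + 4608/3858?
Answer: -1428103/2628640735 ≈ -0.00054329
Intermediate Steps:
O = -1061
h = -1841 (h = -1061 - 12*65 = -1061 - 780 = -1841)
P = 496888/1428103 (P = -3760*1/4442 + 4608*(1/3858) = -1880/2221 + 768/643 = 496888/1428103 ≈ 0.34794)
1/(P + h) = 1/(496888/1428103 - 1841) = 1/(-2628640735/1428103) = -1428103/2628640735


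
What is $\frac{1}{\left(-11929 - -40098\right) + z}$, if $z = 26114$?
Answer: $\frac{1}{54283} \approx 1.8422 \cdot 10^{-5}$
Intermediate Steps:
$\frac{1}{\left(-11929 - -40098\right) + z} = \frac{1}{\left(-11929 - -40098\right) + 26114} = \frac{1}{\left(-11929 + 40098\right) + 26114} = \frac{1}{28169 + 26114} = \frac{1}{54283}$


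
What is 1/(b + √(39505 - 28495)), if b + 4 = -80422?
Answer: -40213/3234165233 - √11010/6468330466 ≈ -1.2450e-5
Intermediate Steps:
b = -80426 (b = -4 - 80422 = -80426)
1/(b + √(39505 - 28495)) = 1/(-80426 + √(39505 - 28495)) = 1/(-80426 + √11010)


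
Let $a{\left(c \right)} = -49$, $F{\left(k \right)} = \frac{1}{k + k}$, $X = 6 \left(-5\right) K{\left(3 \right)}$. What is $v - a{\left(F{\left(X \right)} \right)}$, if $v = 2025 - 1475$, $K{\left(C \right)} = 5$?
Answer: $599$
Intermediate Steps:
$X = -150$ ($X = 6 \left(-5\right) 5 = \left(-30\right) 5 = -150$)
$F{\left(k \right)} = \frac{1}{2 k}$
$v = 550$
$v - a{\left(F{\left(X \right)} \right)} = 550 - -49 = 550 + 49 = 599$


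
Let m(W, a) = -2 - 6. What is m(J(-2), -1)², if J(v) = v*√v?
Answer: 64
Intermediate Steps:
J(v) = v^(3/2)
m(W, a) = -8
m(J(-2), -1)² = (-8)² = 64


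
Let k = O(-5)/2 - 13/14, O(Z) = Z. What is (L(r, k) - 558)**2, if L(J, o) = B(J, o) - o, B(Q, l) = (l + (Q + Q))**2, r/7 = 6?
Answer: 84635610084/2401 ≈ 3.5250e+7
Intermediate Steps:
r = 42 (r = 7*6 = 42)
k = -24/7 (k = -5/2 - 13/14 = -24/7 ≈ -3.4286)
B(Q, l) = (l + 2*Q)**2
L(J, o) = (o + 2*J)**2 - o
(L(r, k) - 558)**2 = (((-24/7 + 2*42)**2 - 1*(-24/7)) - 558)**2 = (((-24/7 + 84)**2 + 24/7) - 558)**2 = (((564/7)**2 + 24/7) - 558)**2 = ((318096/49 + 24/7) - 558)**2 = (318264/49 - 558)**2 = (290922/49)**2 = 84635610084/2401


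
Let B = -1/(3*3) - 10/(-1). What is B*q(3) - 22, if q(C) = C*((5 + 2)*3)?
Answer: 601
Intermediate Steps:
q(C) = 21*C (q(C) = C*(7*3) = C*21 = 21*C)
B = 89/9 (B = -1/9 - 10*(-1) = -1*1/9 + 10 = -1/9 + 10 = 89/9 ≈ 9.8889)
B*q(3) - 22 = 89*(21*3)/9 - 22 = (89/9)*63 - 22 = 623 - 22 = 601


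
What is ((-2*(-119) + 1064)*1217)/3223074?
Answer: 264089/537179 ≈ 0.49162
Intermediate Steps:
((-2*(-119) + 1064)*1217)/3223074 = ((238 + 1064)*1217)*(1/3223074) = (1302*1217)*(1/3223074) = 1584534*(1/3223074) = 264089/537179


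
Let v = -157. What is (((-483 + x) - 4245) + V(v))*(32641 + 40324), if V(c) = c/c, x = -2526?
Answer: -529215145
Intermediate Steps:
V(c) = 1
(((-483 + x) - 4245) + V(v))*(32641 + 40324) = (((-483 - 2526) - 4245) + 1)*(32641 + 40324) = ((-3009 - 4245) + 1)*72965 = (-7254 + 1)*72965 = -7253*72965 = -529215145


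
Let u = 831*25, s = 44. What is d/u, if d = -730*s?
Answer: -6424/4155 ≈ -1.5461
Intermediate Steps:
d = -32120 (d = -730*44 = -32120)
u = 20775
d/u = -32120/20775 = -32120*1/20775 = -6424/4155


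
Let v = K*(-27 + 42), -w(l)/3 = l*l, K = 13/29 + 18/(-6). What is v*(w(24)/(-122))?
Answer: -959040/1769 ≈ -542.14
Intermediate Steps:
K = -74/29 (K = 13*(1/29) + 18*(-⅙) = 13/29 - 3 = -74/29 ≈ -2.5517)
w(l) = -3*l² (w(l) = -3*l*l = -3*l²)
v = -1110/29 (v = -74*(-27 + 42)/29 = -74/29*15 = -1110/29 ≈ -38.276)
v*(w(24)/(-122)) = -1110*(-3*24²)/(29*(-122)) = -1110*(-3*576)*(-1)/(29*122) = -(-1918080)*(-1)/(29*122) = -1110/29*864/61 = -959040/1769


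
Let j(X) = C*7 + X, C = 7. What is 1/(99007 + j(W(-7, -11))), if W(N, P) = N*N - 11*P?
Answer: 1/99226 ≈ 1.0078e-5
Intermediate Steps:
W(N, P) = N² - 11*P
j(X) = 49 + X (j(X) = 7*7 + X = 49 + X)
1/(99007 + j(W(-7, -11))) = 1/(99007 + (49 + ((-7)² - 11*(-11)))) = 1/(99007 + (49 + (49 + 121))) = 1/(99007 + (49 + 170)) = 1/(99007 + 219) = 1/99226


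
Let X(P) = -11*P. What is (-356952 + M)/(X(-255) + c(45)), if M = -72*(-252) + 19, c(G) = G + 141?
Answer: -338789/2991 ≈ -113.27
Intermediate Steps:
c(G) = 141 + G
M = 18163 (M = 18144 + 19 = 18163)
(-356952 + M)/(X(-255) + c(45)) = (-356952 + 18163)/(-11*(-255) + (141 + 45)) = -338789/(2805 + 186) = -338789/2991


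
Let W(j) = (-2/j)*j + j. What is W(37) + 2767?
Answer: 2802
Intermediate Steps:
W(j) = -2 + j
W(37) + 2767 = (-2 + 37) + 2767 = 35 + 2767 = 2802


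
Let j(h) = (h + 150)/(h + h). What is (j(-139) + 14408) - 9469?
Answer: 1373031/278 ≈ 4939.0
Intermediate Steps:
j(h) = (150 + h)/(2*h) (j(h) = (150 + h)/((2*h)) = (150 + h)*(1/(2*h)) = (150 + h)/(2*h))
(j(-139) + 14408) - 9469 = ((½)*(150 - 139)/(-139) + 14408) - 9469 = ((½)*(-1/139)*11 + 14408) - 9469 = (-11/278 + 14408) - 9469 = 4005413/278 - 9469 = 1373031/278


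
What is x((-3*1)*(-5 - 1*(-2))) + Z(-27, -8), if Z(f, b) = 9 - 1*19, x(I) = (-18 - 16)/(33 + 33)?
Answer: -347/33 ≈ -10.515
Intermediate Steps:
x(I) = -17/33 (x(I) = -34/66 = -34*1/66 = -17/33)
Z(f, b) = -10 (Z(f, b) = 9 - 19 = -10)
x((-3*1)*(-5 - 1*(-2))) + Z(-27, -8) = -17/33 - 10 = -347/33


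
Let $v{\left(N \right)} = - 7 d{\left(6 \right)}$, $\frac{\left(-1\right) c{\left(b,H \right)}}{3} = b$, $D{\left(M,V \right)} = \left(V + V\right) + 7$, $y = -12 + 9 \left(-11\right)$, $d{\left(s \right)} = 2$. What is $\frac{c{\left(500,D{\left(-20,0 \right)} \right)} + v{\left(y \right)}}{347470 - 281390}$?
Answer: $- \frac{757}{33040} \approx -0.022912$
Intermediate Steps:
$y = -111$ ($y = -12 - 99 = -111$)
$D{\left(M,V \right)} = 7 + 2 V$ ($D{\left(M,V \right)} = 2 V + 7 = 7 + 2 V$)
$c{\left(b,H \right)} = - 3 b$
$v{\left(N \right)} = -14$ ($v{\left(N \right)} = \left(-7\right) 2 = -14$)
$\frac{c{\left(500,D{\left(-20,0 \right)} \right)} + v{\left(y \right)}}{347470 - 281390} = \frac{\left(-3\right) 500 - 14}{347470 - 281390} = \frac{-1500 - 14}{66080} = \left(-1514\right) \frac{1}{66080} = - \frac{757}{33040}$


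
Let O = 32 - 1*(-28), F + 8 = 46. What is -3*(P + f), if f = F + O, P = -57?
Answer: -123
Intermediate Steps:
F = 38 (F = -8 + 46 = 38)
O = 60 (O = 32 + 28 = 60)
f = 98 (f = 38 + 60 = 98)
-3*(P + f) = -3*(-57 + 98) = -3*41 = -123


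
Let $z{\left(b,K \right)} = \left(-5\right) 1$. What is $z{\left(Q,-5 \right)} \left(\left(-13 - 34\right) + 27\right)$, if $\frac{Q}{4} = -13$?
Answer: $100$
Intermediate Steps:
$Q = -52$ ($Q = 4 \left(-13\right) = -52$)
$z{\left(b,K \right)} = -5$
$z{\left(Q,-5 \right)} \left(\left(-13 - 34\right) + 27\right) = - 5 \left(\left(-13 - 34\right) + 27\right) = - 5 \left(-47 + 27\right) = \left(-5\right) \left(-20\right) = 100$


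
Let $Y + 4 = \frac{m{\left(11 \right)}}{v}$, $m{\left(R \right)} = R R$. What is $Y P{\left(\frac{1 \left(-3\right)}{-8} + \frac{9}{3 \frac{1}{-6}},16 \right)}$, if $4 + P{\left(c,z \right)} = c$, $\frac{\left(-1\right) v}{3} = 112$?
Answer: $\frac{253445}{2688} \approx 94.288$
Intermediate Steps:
$v = -336$ ($v = \left(-3\right) 112 = -336$)
$m{\left(R \right)} = R^{2}$
$P{\left(c,z \right)} = -4 + c$
$Y = - \frac{1465}{336}$ ($Y = -4 + \frac{11^{2}}{-336} = -4 + 121 \left(- \frac{1}{336}\right) = -4 - \frac{121}{336} = - \frac{1465}{336} \approx -4.3601$)
$Y P{\left(\frac{1 \left(-3\right)}{-8} + \frac{9}{3 \frac{1}{-6}},16 \right)} = - \frac{1465 \left(-4 + \left(\frac{1 \left(-3\right)}{-8} + \frac{9}{3 \frac{1}{-6}}\right)\right)}{336} = - \frac{1465 \left(-4 + \left(\left(-3\right) \left(- \frac{1}{8}\right) + \frac{9}{3 \left(- \frac{1}{6}\right)}\right)\right)}{336} = - \frac{1465 \left(-4 + \left(\frac{3}{8} + \frac{9}{- \frac{1}{2}}\right)\right)}{336} = - \frac{1465 \left(-4 + \left(\frac{3}{8} + 9 \left(-2\right)\right)\right)}{336} = - \frac{1465 \left(-4 + \left(\frac{3}{8} - 18\right)\right)}{336} = - \frac{1465 \left(-4 - \frac{141}{8}\right)}{336} = \left(- \frac{1465}{336}\right) \left(- \frac{173}{8}\right) = \frac{253445}{2688}$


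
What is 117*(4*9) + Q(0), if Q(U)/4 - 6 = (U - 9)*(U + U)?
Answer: 4236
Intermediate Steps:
Q(U) = 24 + 8*U*(-9 + U) (Q(U) = 24 + 4*((U - 9)*(U + U)) = 24 + 4*((-9 + U)*(2*U)) = 24 + 4*(2*U*(-9 + U)) = 24 + 8*U*(-9 + U))
117*(4*9) + Q(0) = 117*(4*9) + (24 - 72*0 + 8*0**2) = 117*36 + (24 + 0 + 8*0) = 4212 + (24 + 0 + 0) = 4212 + 24 = 4236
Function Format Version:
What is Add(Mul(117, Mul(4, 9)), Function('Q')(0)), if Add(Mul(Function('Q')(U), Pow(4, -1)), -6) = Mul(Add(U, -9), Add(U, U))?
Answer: 4236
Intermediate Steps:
Function('Q')(U) = Add(24, Mul(8, U, Add(-9, U))) (Function('Q')(U) = Add(24, Mul(4, Mul(Add(U, -9), Add(U, U)))) = Add(24, Mul(4, Mul(Add(-9, U), Mul(2, U)))) = Add(24, Mul(4, Mul(2, U, Add(-9, U)))) = Add(24, Mul(8, U, Add(-9, U))))
Add(Mul(117, Mul(4, 9)), Function('Q')(0)) = Add(Mul(117, Mul(4, 9)), Add(24, Mul(-72, 0), Mul(8, Pow(0, 2)))) = Add(Mul(117, 36), Add(24, 0, Mul(8, 0))) = Add(4212, Add(24, 0, 0)) = Add(4212, 24) = 4236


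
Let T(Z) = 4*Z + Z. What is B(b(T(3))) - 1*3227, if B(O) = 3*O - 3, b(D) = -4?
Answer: -3242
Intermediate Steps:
T(Z) = 5*Z
B(O) = -3 + 3*O
B(b(T(3))) - 1*3227 = (-3 + 3*(-4)) - 1*3227 = (-3 - 12) - 3227 = -15 - 3227 = -3242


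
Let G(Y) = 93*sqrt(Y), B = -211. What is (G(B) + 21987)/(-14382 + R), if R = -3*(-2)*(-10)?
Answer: -7329/4814 - 31*I*sqrt(211)/4814 ≈ -1.5224 - 0.09354*I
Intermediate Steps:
R = -60 (R = 6*(-10) = -60)
(G(B) + 21987)/(-14382 + R) = (93*sqrt(-211) + 21987)/(-14382 - 60) = (93*(I*sqrt(211)) + 21987)/(-14442) = (93*I*sqrt(211) + 21987)*(-1/14442) = (21987 + 93*I*sqrt(211))*(-1/14442) = -7329/4814 - 31*I*sqrt(211)/4814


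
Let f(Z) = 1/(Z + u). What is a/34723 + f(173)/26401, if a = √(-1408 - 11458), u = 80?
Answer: 1/6679453 + I*√12866/34723 ≈ 1.4971e-7 + 0.0032667*I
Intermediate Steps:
f(Z) = 1/(80 + Z) (f(Z) = 1/(Z + 80) = 1/(80 + Z))
a = I*√12866 (a = √(-12866) = I*√12866 ≈ 113.43*I)
a/34723 + f(173)/26401 = (I*√12866)/34723 + 1/((80 + 173)*26401) = (I*√12866)*(1/34723) + (1/26401)/253 = I*√12866/34723 + (1/253)*(1/26401) = I*√12866/34723 + 1/6679453 = 1/6679453 + I*√12866/34723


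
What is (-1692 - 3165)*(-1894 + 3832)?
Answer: -9412866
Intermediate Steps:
(-1692 - 3165)*(-1894 + 3832) = -4857*1938 = -9412866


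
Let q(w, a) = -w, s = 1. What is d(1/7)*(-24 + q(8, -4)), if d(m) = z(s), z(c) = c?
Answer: -32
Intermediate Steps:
d(m) = 1
d(1/7)*(-24 + q(8, -4)) = 1*(-24 - 1*8) = 1*(-24 - 8) = 1*(-32) = -32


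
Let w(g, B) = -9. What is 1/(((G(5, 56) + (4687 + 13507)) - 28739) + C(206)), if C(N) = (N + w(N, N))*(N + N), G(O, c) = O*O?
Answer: 1/70644 ≈ 1.4155e-5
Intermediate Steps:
G(O, c) = O²
C(N) = 2*N*(-9 + N) (C(N) = (N - 9)*(N + N) = (-9 + N)*(2*N) = 2*N*(-9 + N))
1/(((G(5, 56) + (4687 + 13507)) - 28739) + C(206)) = 1/(((5² + (4687 + 13507)) - 28739) + 2*206*(-9 + 206)) = 1/(((25 + 18194) - 28739) + 2*206*197) = 1/((18219 - 28739) + 81164) = 1/(-10520 + 81164) = 1/70644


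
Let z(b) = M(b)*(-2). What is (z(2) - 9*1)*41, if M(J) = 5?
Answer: -779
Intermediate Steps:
z(b) = -10 (z(b) = 5*(-2) = -10)
(z(2) - 9*1)*41 = (-10 - 9*1)*41 = (-10 - 9)*41 = -19*41 = -779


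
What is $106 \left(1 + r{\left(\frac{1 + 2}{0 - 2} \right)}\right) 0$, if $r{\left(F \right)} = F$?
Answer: $0$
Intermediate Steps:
$106 \left(1 + r{\left(\frac{1 + 2}{0 - 2} \right)}\right) 0 = 106 \left(1 + \frac{1 + 2}{0 - 2}\right) 0 = 106 \left(1 + \frac{3}{-2}\right) 0 = 106 \left(1 + 3 \left(- \frac{1}{2}\right)\right) 0 = 106 \left(1 - \frac{3}{2}\right) 0 = 106 \left(\left(- \frac{1}{2}\right) 0\right) = 106 \cdot 0 = 0$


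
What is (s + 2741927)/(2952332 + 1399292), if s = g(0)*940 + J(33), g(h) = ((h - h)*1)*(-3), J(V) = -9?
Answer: 1370959/2175812 ≈ 0.63009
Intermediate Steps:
g(h) = 0 (g(h) = (0*1)*(-3) = 0*(-3) = 0)
s = -9 (s = 0*940 - 9 = 0 - 9 = -9)
(s + 2741927)/(2952332 + 1399292) = (-9 + 2741927)/(2952332 + 1399292) = 2741918/4351624 = 2741918*(1/4351624) = 1370959/2175812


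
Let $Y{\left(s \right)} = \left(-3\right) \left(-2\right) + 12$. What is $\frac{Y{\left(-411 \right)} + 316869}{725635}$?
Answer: $\frac{316887}{725635} \approx 0.4367$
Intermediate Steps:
$Y{\left(s \right)} = 18$ ($Y{\left(s \right)} = 6 + 12 = 18$)
$\frac{Y{\left(-411 \right)} + 316869}{725635} = \frac{18 + 316869}{725635} = 316887 \cdot \frac{1}{725635} = \frac{316887}{725635}$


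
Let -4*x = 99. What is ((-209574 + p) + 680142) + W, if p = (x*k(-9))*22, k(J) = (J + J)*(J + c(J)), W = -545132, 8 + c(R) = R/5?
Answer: -1294114/5 ≈ -2.5882e+5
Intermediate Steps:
c(R) = -8 + R/5
x = -99/4 (x = -¼*99 = -99/4 ≈ -24.750)
k(J) = 2*J*(-8 + 6*J/5) (k(J) = (J + J)*(J + (-8 + J/5)) = (2*J)*(-8 + 6*J/5) = 2*J*(-8 + 6*J/5))
p = -921294/5 (p = -99*(-9)*(-20 + 3*(-9))/5*22 = -99*(-9)*(-20 - 27)/5*22 = -99*(-9)*(-47)/5*22 = -99/4*1692/5*22 = -41877/5*22 = -921294/5 ≈ -1.8426e+5)
((-209574 + p) + 680142) + W = ((-209574 - 921294/5) + 680142) - 545132 = (-1969164/5 + 680142) - 545132 = 1431546/5 - 545132 = -1294114/5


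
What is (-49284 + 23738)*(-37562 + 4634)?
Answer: 841178688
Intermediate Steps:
(-49284 + 23738)*(-37562 + 4634) = -25546*(-32928) = 841178688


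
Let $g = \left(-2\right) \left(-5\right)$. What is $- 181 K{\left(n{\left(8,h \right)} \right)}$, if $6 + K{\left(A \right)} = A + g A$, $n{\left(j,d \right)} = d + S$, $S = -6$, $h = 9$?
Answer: $-4887$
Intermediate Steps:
$g = 10$
$n{\left(j,d \right)} = -6 + d$ ($n{\left(j,d \right)} = d - 6 = -6 + d$)
$K{\left(A \right)} = -6 + 11 A$ ($K{\left(A \right)} = -6 + \left(A + 10 A\right) = -6 + 11 A$)
$- 181 K{\left(n{\left(8,h \right)} \right)} = - 181 \left(-6 + 11 \left(-6 + 9\right)\right) = - 181 \left(-6 + 11 \cdot 3\right) = - 181 \left(-6 + 33\right) = \left(-181\right) 27 = -4887$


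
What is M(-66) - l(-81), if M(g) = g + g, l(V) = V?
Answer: -51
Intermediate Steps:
M(g) = 2*g
M(-66) - l(-81) = 2*(-66) - 1*(-81) = -132 + 81 = -51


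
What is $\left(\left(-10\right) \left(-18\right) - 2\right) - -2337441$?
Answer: $2337619$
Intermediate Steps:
$\left(\left(-10\right) \left(-18\right) - 2\right) - -2337441 = \left(180 - 2\right) + 2337441 = 178 + 2337441 = 2337619$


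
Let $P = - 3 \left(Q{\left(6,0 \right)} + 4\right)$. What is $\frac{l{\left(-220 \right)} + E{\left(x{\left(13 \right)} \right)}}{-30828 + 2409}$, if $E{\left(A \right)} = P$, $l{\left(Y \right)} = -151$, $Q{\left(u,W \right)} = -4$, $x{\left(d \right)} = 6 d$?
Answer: $\frac{151}{28419} \approx 0.0053133$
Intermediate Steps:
$P = 0$ ($P = - 3 \left(-4 + 4\right) = \left(-3\right) 0 = 0$)
$E{\left(A \right)} = 0$
$\frac{l{\left(-220 \right)} + E{\left(x{\left(13 \right)} \right)}}{-30828 + 2409} = \frac{-151 + 0}{-30828 + 2409} = - \frac{151}{-28419} = \left(-151\right) \left(- \frac{1}{28419}\right) = \frac{151}{28419}$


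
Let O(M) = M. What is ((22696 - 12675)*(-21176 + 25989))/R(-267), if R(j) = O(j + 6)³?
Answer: -48231073/17779581 ≈ -2.7127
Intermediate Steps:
R(j) = (6 + j)³ (R(j) = (j + 6)³ = (6 + j)³)
((22696 - 12675)*(-21176 + 25989))/R(-267) = ((22696 - 12675)*(-21176 + 25989))/((6 - 267)³) = (10021*4813)/((-261)³) = 48231073/(-17779581) = 48231073*(-1/17779581) = -48231073/17779581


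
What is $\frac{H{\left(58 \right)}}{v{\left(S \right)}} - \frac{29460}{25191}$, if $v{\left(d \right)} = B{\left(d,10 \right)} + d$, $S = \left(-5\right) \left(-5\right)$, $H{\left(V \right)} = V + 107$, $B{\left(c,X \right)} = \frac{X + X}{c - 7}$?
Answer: $\frac{2032369}{394659} \approx 5.1497$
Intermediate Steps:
$B{\left(c,X \right)} = \frac{2 X}{-7 + c}$
$H{\left(V \right)} = 107 + V$
$S = 25$
$v{\left(d \right)} = d + \frac{20}{-7 + d}$ ($v{\left(d \right)} = 2 \cdot 10 \frac{1}{-7 + d} + d = \frac{20}{-7 + d} + d = d + \frac{20}{-7 + d}$)
$\frac{H{\left(58 \right)}}{v{\left(S \right)}} - \frac{29460}{25191} = \frac{107 + 58}{\frac{1}{-7 + 25} \left(20 + 25 \left(-7 + 25\right)\right)} - \frac{29460}{25191} = \frac{165}{\frac{1}{18} \left(20 + 25 \cdot 18\right)} - \frac{9820}{8397} = \frac{165}{\frac{1}{18} \left(20 + 450\right)} - \frac{9820}{8397} = \frac{165}{\frac{1}{18} \cdot 470} - \frac{9820}{8397} = \frac{165}{\frac{235}{9}} - \frac{9820}{8397} = 165 \cdot \frac{9}{235} - \frac{9820}{8397} = \frac{297}{47} - \frac{9820}{8397} = \frac{2032369}{394659}$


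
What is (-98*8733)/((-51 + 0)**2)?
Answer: -285278/867 ≈ -329.04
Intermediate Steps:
(-98*8733)/((-51 + 0)**2) = -855834/((-51)**2) = -855834/2601 = -855834*1/2601 = -285278/867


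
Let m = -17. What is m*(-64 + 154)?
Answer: -1530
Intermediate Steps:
m*(-64 + 154) = -17*(-64 + 154) = -17*90 = -1530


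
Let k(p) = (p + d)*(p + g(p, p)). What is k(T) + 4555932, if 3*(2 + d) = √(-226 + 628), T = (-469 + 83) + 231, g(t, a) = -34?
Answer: 4585605 - 63*√402 ≈ 4.5843e+6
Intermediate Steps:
T = -155 (T = -386 + 231 = -155)
d = -2 + √402/3 (d = -2 + √(-226 + 628)/3 = -2 + √402/3 ≈ 4.6833)
k(p) = (-34 + p)*(-2 + p + √402/3) (k(p) = (p + (-2 + √402/3))*(p - 34) = (-2 + p + √402/3)*(-34 + p) = (-34 + p)*(-2 + p + √402/3))
k(T) + 4555932 = (68 + (-155)² - 36*(-155) - 34*√402/3 + (⅓)*(-155)*√402) + 4555932 = (68 + 24025 + 5580 - 34*√402/3 - 155*√402/3) + 4555932 = (29673 - 63*√402) + 4555932 = 4585605 - 63*√402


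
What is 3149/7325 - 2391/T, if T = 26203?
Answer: 64999172/191936975 ≈ 0.33865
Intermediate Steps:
3149/7325 - 2391/T = 3149/7325 - 2391/26203 = 64999172/191936975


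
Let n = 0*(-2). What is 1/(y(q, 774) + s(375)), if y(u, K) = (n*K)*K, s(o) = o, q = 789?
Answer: 1/375 ≈ 0.0026667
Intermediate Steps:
n = 0
y(u, K) = 0 (y(u, K) = (0*K)*K = 0*K = 0)
1/(y(q, 774) + s(375)) = 1/(0 + 375) = 1/375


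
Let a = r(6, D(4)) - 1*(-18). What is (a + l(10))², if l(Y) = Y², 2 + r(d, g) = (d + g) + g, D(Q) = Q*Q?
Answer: 23716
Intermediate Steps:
D(Q) = Q²
r(d, g) = -2 + d + 2*g (r(d, g) = -2 + ((d + g) + g) = -2 + (d + 2*g) = -2 + d + 2*g)
a = 54 (a = (-2 + 6 + 2*4²) - 1*(-18) = (-2 + 6 + 2*16) + 18 = (-2 + 6 + 32) + 18 = 36 + 18 = 54)
(a + l(10))² = (54 + 10²)² = (54 + 100)² = 154² = 23716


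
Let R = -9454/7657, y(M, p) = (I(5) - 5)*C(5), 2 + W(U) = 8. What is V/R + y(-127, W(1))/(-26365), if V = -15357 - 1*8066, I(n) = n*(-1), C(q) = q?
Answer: 945712175243/49850942 ≈ 18971.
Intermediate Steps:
W(U) = 6 (W(U) = -2 + 8 = 6)
I(n) = -n
V = -23423 (V = -15357 - 8066 = -23423)
y(M, p) = -50 (y(M, p) = (-1*5 - 5)*5 = (-5 - 5)*5 = -10*5 = -50)
R = -9454/7657 (R = -9454*1/7657 = -9454/7657 ≈ -1.2347)
V/R + y(-127, W(1))/(-26365) = -23423/(-9454/7657) - 50/(-26365) = -23423*(-7657/9454) - 50*(-1/26365) = 179349911/9454 + 10/5273 = 945712175243/49850942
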